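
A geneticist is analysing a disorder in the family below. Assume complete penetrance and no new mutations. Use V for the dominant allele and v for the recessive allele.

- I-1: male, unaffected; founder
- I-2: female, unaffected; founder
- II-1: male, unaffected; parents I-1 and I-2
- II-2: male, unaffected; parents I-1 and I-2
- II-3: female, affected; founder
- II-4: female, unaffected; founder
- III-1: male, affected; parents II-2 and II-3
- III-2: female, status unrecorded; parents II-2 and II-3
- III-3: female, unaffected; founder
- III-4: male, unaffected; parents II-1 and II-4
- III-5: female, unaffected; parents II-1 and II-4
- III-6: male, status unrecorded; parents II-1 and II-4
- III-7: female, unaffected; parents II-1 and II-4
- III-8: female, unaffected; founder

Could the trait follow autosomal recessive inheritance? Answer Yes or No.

A consistent assignment under autosomal recessive exists: I-1 VV, I-2 Vv, II-1 VV, II-2 Vv, II-3 vv, II-4 VV, III-1 vv, III-2 Vv, III-3 VV, III-4 VV, III-5 VV, III-6 VV, III-7 VV, III-8 VV.
In this assignment every recorded phenotype matches its genotype and every non-founder's genotype is obtainable from its parents' genotypes, so the pedigree is consistent.

Yes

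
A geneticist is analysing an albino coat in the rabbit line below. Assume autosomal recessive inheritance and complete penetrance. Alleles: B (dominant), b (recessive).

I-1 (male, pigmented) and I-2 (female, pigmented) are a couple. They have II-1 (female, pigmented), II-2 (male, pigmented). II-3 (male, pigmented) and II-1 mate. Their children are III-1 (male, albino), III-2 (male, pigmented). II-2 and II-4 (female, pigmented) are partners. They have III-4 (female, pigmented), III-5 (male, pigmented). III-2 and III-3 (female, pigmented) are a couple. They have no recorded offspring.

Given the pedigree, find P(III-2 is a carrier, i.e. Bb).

II-3 is pigmented so carries B and passed b to III-1 (bb), so II-3 is Bb.
II-1 is pigmented so carries B and passed b to III-1 (bb), so II-1 is Bb.
Their cross gives offspring ratios 1/4 BB : 1/2 Bb : 1/4 bb. Conditioning on III-2 being pigmented, P(Bb) = 1/2 / 3/4 = 2/3.

2/3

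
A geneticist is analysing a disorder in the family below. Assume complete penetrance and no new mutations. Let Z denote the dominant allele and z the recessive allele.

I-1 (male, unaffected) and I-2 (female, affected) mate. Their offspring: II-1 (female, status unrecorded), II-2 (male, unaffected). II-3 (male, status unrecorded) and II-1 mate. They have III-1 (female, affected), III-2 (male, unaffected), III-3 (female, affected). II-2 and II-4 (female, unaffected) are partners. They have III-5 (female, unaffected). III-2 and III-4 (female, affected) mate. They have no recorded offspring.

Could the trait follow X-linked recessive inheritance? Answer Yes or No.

Under X-linked recessive, II-2 (unaffected, male) cannot arise from I-1 (unaffected) × I-2 (affected).

No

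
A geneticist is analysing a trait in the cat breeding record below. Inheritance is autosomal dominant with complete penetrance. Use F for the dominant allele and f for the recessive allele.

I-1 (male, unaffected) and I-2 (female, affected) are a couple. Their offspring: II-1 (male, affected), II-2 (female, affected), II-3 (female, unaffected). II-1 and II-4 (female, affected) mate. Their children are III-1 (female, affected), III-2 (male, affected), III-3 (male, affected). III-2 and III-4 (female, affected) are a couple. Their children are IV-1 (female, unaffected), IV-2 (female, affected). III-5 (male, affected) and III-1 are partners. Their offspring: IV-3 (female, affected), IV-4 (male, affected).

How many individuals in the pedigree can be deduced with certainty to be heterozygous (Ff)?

Obligate heterozygotes: I-2 is affected so carries F and passed f to II-3 (ff), so I-2 is Ff; II-1 is affected so carries F and received f from I-1 (ff), so II-1 is Ff; II-2 is affected so carries F and received f from I-1 (ff), so II-2 is Ff; III-2 is affected so carries F and passed f to IV-1 (ff), so III-2 is Ff; III-4 is affected so carries F and passed f to IV-1 (ff), so III-4 is Ff.
Every other individual is either homozygous by phenotype or has at least one consistent homozygous assignment, so the count is 5.

5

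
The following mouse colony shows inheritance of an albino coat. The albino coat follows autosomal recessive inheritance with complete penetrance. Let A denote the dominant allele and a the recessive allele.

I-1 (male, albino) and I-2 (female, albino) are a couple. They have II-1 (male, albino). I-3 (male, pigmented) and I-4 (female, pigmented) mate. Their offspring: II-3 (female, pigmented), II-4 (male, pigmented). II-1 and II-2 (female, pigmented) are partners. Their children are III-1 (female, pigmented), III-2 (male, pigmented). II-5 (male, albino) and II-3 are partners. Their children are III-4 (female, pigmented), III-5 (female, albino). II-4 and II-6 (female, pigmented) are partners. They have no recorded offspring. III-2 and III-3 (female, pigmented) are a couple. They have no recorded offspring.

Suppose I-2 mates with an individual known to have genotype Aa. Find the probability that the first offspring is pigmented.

I-2 is albino, so I-2 is aa.
The cross gives 1/2 Aa : 1/2 aa, so P(offspring is pigmented) = 1/2.

1/2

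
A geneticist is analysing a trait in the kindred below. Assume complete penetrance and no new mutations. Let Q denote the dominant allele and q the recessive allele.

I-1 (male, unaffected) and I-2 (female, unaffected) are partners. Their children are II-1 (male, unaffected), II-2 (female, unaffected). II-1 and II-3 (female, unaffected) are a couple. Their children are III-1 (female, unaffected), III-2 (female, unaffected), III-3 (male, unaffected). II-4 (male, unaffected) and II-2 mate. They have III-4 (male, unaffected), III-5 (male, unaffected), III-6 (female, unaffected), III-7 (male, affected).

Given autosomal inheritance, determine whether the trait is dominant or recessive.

II-4 and II-2 are both unaffected yet have an affected child III-7. Under dominance, an affected child requires at least one affected parent, so the trait cannot be dominant.

recessive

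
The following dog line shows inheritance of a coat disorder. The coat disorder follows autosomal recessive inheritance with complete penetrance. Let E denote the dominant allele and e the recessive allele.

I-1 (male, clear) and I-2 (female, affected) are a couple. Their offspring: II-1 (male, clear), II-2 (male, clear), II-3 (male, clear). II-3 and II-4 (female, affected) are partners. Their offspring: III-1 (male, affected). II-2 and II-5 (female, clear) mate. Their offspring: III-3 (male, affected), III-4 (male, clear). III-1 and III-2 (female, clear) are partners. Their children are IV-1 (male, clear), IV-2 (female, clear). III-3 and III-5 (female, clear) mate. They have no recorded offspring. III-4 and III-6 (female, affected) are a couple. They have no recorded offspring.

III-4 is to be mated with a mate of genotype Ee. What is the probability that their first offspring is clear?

II-2 is clear so carries E and received e from I-2 (ee), so II-2 is Ee.
II-5 is clear so carries E and passed e to III-3 (ee), so II-5 is Ee.
III-4 is a clear offspring of II-2 (Ee) × II-5 (Ee), whose cross gives 1/4 EE : 1/2 Ee : 1/4 ee; conditioning on being clear, III-4 is EE with probability 1/3, Ee with probability 2/3.
Summing over parental genotype combinations, P(offspring is clear) = 1/3·1 + 2/3·3/4 = 5/6.

5/6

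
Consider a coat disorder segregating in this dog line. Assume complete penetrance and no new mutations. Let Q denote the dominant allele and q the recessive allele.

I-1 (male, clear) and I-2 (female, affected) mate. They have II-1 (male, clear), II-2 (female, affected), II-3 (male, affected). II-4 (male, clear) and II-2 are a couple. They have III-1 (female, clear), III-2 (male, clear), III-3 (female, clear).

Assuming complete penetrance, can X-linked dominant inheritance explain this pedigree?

Yes

A consistent assignment under X-linked dominant exists: I-1 X^q Y, I-2 X^Q X^q, II-1 X^q Y, II-2 X^Q X^q, II-3 X^Q Y, II-4 X^q Y, III-1 X^q X^q, III-2 X^q Y, III-3 X^q X^q.
In this assignment every recorded phenotype matches its genotype and every non-founder's genotype is obtainable from its parents' genotypes, so the pedigree is consistent.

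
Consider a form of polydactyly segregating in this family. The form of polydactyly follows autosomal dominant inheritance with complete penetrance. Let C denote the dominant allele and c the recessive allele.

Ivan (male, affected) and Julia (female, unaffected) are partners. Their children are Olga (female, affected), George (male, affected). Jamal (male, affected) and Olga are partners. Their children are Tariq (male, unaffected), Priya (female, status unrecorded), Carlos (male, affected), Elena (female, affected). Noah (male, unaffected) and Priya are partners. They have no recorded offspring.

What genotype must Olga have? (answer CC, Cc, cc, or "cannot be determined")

Cc

From phenotype alone, Olga is CC or Cc.
Olga is affected so carries C and received c from Julia (cc), so Olga is Cc.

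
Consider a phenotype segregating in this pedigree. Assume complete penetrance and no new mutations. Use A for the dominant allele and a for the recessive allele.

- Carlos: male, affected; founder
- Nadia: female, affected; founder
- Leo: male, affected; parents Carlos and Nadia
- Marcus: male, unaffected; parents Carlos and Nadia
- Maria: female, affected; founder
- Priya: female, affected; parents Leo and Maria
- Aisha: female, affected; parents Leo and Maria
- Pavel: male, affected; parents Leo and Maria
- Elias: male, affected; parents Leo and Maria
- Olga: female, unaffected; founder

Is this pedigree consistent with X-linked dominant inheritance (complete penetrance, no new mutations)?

A consistent assignment under X-linked dominant exists: Carlos X^A Y, Nadia X^A X^a, Leo X^A Y, Marcus X^a Y, Maria X^A X^A, Priya X^A X^A, Aisha X^A X^A, Pavel X^A Y, Elias X^A Y, Olga X^a X^a.
In this assignment every recorded phenotype matches its genotype and every non-founder's genotype is obtainable from its parents' genotypes, so the pedigree is consistent.

Yes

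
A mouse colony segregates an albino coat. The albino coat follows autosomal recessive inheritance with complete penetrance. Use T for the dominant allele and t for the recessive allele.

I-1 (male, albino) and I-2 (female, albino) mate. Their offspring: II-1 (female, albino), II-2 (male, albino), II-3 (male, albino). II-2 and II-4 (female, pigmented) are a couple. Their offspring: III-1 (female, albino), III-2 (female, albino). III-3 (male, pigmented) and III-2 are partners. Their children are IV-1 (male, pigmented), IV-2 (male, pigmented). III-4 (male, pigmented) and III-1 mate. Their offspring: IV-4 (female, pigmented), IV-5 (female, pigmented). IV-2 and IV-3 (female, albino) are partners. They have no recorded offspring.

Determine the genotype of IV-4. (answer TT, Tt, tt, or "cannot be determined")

Tt

From phenotype alone, IV-4 is TT or Tt.
IV-4 is pigmented so carries T and received t from III-1 (tt), so IV-4 is Tt.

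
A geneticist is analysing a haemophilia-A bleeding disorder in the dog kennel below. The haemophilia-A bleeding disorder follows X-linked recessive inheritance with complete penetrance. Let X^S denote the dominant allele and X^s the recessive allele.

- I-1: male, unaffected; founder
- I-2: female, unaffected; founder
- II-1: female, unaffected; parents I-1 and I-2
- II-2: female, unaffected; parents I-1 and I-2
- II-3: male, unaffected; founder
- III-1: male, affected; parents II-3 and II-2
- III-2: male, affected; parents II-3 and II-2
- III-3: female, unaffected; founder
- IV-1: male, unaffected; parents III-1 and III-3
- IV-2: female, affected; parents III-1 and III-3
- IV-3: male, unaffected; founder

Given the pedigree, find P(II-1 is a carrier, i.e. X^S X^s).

I-1 is unaffected, so I-1 is X^S Y.
I-2 is unaffected so carries S and passed s to II-2 (X^S X^s, whose S came from I-1), so I-2 is X^S X^s.
Their cross gives offspring ratios 1/2 X^S X^S : 1/2 X^S X^s. Conditioning on II-1 being unaffected, P(X^S X^s) = 1/2 / 1 = 1/2.

1/2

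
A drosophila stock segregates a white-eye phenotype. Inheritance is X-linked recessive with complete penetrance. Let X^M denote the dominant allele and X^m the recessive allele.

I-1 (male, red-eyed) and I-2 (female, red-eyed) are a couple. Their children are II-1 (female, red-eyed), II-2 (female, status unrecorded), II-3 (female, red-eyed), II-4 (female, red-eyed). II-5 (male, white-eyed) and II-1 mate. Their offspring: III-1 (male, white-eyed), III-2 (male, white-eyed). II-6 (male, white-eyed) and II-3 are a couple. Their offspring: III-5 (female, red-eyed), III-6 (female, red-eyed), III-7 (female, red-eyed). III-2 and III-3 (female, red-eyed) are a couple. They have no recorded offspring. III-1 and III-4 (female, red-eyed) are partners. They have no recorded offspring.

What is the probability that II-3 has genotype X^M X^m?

I-1 is red-eyed, so I-1 is X^M Y.
I-2 is red-eyed so carries M and passed m to II-1 (X^M X^m, whose M came from I-1), so I-2 is X^M X^m.
Their cross gives offspring ratios 1/2 X^M X^M : 1/2 X^M X^m. Conditioning on II-3 being red-eyed, P(X^M X^m) = 1/2 / 1 = 1/2 before taking II-3's own offspring into account.
II-6 is white-eyed, so II-6 is X^m Y.
Now use II-3's offspring. Probability of each recorded status — red-eyed daughter III-5: 1/2 if II-3 is X^M X^m, 1 if X^M X^M; red-eyed daughter III-6: 1/2 if II-3 is X^M X^m, 1 if X^M X^M; red-eyed daughter III-7: 1/2 if II-3 is X^M X^m, 1 if X^M X^M.
Bayes: P(X^M X^m) = 1/2·1/8 / (1/2·1/8 + 1/2·1) = 1/9.

1/9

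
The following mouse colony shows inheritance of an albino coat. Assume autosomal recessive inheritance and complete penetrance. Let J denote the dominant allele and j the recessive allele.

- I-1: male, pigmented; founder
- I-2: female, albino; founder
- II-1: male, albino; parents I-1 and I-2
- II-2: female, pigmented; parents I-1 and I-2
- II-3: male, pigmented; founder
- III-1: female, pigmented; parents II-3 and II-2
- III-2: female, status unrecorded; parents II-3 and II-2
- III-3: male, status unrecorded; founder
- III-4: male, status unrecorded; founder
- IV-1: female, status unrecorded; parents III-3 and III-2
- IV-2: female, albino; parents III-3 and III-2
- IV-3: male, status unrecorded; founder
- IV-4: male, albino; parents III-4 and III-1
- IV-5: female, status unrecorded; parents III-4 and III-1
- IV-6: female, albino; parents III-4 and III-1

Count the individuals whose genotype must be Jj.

Obligate heterozygotes: I-1 is pigmented so carries J and passed j to II-1 (jj), so I-1 is Jj; II-2 is pigmented so carries J and received j from I-2 (jj), so II-2 is Jj; III-1 is pigmented so carries J and passed j to IV-4 (jj), so III-1 is Jj.
Every other individual is either homozygous by phenotype or has at least one consistent homozygous assignment, so the count is 3.

3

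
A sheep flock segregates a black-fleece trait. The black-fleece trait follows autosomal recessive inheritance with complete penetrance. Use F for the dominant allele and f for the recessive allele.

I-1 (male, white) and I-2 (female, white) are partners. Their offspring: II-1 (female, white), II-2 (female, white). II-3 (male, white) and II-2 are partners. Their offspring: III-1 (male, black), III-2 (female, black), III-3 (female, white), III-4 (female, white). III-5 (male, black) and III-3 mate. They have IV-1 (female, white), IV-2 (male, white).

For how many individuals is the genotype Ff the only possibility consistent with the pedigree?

4

Obligate heterozygotes: II-2 is white so carries F and passed f to III-1 (ff), so II-2 is Ff; II-3 is white so carries F and passed f to III-1 (ff), so II-3 is Ff; IV-1 is white so carries F and received f from III-5 (ff), so IV-1 is Ff; IV-2 is white so carries F and received f from III-5 (ff), so IV-2 is Ff.
Every other individual is either homozygous by phenotype or has at least one consistent homozygous assignment, so the count is 4.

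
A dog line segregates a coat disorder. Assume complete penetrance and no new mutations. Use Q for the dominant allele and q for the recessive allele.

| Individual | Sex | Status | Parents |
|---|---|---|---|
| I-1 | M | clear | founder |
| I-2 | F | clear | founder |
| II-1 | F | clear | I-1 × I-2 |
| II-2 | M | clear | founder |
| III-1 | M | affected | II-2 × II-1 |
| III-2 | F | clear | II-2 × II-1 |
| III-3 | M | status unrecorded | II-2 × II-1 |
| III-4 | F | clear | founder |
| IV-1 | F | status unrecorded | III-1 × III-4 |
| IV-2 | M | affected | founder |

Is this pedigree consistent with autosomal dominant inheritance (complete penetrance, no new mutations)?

Under autosomal dominant, III-1 (affected, male) cannot arise from II-2 (clear) × II-1 (clear).

No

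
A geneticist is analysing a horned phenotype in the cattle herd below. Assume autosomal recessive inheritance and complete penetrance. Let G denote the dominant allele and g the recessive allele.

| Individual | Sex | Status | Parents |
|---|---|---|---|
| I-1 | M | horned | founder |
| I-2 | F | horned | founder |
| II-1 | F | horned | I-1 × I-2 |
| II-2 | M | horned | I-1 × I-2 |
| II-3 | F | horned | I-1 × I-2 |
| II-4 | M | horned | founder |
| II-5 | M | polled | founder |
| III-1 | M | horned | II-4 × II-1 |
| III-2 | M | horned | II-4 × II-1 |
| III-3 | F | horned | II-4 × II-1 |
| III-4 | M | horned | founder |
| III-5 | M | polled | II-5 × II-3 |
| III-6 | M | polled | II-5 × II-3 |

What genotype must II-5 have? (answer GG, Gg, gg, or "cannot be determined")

II-5's phenotype allows GG or Gg, and no parent or child forces a single allele at both positions; consistent genotype assignments exist with II-5 as GG or Gg.

cannot be determined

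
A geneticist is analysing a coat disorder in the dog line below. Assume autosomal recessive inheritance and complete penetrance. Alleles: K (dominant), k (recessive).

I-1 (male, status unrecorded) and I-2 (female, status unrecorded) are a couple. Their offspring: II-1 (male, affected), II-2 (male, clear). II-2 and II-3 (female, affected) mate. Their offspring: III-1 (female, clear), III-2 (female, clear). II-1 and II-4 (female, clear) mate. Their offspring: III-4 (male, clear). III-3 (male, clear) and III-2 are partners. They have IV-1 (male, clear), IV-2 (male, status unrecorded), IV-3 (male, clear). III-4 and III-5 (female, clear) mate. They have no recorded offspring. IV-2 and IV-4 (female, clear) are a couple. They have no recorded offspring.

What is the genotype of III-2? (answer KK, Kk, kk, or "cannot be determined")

From phenotype alone, III-2 is KK or Kk.
III-2 is clear so carries K and received k from II-3 (kk), so III-2 is Kk.

Kk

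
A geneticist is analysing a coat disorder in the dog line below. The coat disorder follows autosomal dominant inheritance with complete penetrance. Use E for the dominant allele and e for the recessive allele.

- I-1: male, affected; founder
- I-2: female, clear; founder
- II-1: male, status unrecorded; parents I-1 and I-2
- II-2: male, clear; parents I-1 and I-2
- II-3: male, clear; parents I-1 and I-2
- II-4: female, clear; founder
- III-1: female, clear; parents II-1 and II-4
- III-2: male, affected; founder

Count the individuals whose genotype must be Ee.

1

Obligate heterozygotes: I-1 is affected so carries E and passed e to II-2 (ee), so I-1 is Ee.
Every other individual is either homozygous by phenotype or has at least one consistent homozygous assignment, so the count is 1.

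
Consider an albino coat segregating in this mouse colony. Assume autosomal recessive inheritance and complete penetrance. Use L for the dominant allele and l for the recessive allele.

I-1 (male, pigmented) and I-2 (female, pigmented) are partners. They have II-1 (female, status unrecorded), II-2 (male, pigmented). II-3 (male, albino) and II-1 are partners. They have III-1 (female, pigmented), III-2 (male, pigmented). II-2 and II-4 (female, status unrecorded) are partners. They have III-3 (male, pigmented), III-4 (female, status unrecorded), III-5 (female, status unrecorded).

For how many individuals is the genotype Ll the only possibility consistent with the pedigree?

2

Obligate heterozygotes: III-1 is pigmented so carries L and received l from II-3 (ll), so III-1 is Ll; III-2 is pigmented so carries L and received l from II-3 (ll), so III-2 is Ll.
Every other individual is either homozygous by phenotype or has at least one consistent homozygous assignment, so the count is 2.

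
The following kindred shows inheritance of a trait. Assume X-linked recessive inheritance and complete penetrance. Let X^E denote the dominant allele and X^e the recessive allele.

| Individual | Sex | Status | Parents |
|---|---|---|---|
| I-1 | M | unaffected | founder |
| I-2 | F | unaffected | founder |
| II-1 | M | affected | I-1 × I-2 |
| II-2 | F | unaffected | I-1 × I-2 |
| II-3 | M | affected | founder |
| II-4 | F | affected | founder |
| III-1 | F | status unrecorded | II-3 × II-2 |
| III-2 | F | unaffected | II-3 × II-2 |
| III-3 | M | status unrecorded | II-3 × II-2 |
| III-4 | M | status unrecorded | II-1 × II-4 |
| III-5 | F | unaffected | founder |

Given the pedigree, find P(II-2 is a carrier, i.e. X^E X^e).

I-1 is unaffected, so I-1 is X^E Y.
I-2 is unaffected so carries E and passed e to II-1 (X^e Y), so I-2 is X^E X^e.
Their cross gives offspring ratios 1/2 X^E X^E : 1/2 X^E X^e. Conditioning on II-2 being unaffected, P(X^E X^e) = 1/2 / 1 = 1/2 before taking II-2's own offspring into account.
II-3 is affected, so II-3 is X^e Y.
Now use II-2's offspring. Probability of each recorded status — unaffected daughter III-2: 1/2 if II-2 is X^E X^e, 1 if X^E X^E. (III-1, III-3: equally likely either way, so uninformative.)
Bayes: P(X^E X^e) = 1/2·1/2 / (1/2·1/2 + 1/2·1) = 1/3.

1/3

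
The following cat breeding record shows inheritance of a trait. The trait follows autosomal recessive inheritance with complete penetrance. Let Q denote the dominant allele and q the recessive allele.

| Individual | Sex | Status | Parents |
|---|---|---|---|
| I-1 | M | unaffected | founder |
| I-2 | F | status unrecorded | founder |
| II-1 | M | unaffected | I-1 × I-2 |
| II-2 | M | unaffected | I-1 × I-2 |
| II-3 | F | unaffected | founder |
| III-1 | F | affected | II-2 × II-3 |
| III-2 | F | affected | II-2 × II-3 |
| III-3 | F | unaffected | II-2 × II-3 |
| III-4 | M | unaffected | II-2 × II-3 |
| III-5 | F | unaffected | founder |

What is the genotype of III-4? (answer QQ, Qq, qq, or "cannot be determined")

cannot be determined

III-4's phenotype allows QQ or Qq, and no parent or child forces a single allele at both positions; consistent genotype assignments exist with III-4 as QQ or Qq.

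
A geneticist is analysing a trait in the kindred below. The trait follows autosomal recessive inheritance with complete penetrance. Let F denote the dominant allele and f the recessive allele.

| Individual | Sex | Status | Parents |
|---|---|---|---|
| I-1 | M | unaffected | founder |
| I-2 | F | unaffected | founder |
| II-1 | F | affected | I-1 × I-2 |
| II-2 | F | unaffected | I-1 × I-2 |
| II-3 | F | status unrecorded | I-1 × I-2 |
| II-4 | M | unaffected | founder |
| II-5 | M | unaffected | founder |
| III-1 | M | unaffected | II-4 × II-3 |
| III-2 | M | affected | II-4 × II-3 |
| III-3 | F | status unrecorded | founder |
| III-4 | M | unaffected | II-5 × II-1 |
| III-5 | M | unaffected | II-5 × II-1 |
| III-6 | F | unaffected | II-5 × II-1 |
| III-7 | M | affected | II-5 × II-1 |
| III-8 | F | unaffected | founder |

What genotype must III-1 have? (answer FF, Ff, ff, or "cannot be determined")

cannot be determined

III-1's phenotype allows FF or Ff, and no parent or child forces a single allele at both positions; consistent genotype assignments exist with III-1 as FF or Ff.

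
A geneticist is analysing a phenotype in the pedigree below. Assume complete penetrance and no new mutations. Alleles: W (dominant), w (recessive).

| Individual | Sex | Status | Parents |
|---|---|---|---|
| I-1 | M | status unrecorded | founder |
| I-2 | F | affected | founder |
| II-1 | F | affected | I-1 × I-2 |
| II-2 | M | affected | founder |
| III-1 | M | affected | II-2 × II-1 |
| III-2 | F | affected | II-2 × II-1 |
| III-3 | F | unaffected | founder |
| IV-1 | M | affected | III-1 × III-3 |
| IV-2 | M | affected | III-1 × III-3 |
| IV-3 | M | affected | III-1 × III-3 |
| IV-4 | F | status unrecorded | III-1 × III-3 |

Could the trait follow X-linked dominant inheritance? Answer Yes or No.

Under X-linked dominant, IV-1 (affected, male) cannot arise from III-1 (affected) × III-3 (unaffected).

No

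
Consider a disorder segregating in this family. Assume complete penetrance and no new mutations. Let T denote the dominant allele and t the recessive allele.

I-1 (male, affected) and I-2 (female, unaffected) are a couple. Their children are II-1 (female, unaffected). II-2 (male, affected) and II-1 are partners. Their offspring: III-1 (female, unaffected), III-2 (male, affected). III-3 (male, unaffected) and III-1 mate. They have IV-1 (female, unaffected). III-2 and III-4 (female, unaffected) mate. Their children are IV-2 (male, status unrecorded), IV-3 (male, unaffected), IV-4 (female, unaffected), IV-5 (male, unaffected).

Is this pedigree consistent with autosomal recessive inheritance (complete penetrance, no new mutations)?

A consistent assignment under autosomal recessive exists: I-1 tt, I-2 TT, II-1 Tt, II-2 tt, III-1 Tt, III-2 tt, III-3 TT, III-4 TT, IV-1 TT, IV-2 Tt, IV-3 Tt, IV-4 Tt, IV-5 Tt.
In this assignment every recorded phenotype matches its genotype and every non-founder's genotype is obtainable from its parents' genotypes, so the pedigree is consistent.

Yes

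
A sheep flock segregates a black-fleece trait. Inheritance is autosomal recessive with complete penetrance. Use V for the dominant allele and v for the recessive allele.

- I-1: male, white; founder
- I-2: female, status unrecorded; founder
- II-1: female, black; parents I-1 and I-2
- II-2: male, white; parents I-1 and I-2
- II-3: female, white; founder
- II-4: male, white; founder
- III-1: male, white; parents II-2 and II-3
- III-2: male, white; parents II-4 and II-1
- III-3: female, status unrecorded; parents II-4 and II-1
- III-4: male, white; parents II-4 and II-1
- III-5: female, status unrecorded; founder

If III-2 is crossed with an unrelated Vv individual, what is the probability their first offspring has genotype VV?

1/4

III-2 is white so carries V and received v from II-1 (vv), so III-2 is Vv.
The cross gives 1/4 VV : 1/2 Vv : 1/4 vv, so P(offspring has genotype VV) = 1/4.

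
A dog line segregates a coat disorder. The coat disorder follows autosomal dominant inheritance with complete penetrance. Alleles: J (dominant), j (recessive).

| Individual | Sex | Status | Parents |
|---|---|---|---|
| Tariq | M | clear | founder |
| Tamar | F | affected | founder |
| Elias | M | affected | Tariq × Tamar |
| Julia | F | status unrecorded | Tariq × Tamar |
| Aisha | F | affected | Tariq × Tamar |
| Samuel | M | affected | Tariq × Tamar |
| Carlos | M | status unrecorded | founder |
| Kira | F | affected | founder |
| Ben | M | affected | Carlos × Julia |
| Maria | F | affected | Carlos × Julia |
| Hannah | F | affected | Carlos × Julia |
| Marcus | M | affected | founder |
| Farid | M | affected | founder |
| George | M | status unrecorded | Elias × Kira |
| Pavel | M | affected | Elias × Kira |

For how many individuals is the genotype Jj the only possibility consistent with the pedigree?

Obligate heterozygotes: Elias is affected so carries J and received j from Tariq (jj), so Elias is Jj; Aisha is affected so carries J and received j from Tariq (jj), so Aisha is Jj; Samuel is affected so carries J and received j from Tariq (jj), so Samuel is Jj.
Every other individual is either homozygous by phenotype or has at least one consistent homozygous assignment, so the count is 3.

3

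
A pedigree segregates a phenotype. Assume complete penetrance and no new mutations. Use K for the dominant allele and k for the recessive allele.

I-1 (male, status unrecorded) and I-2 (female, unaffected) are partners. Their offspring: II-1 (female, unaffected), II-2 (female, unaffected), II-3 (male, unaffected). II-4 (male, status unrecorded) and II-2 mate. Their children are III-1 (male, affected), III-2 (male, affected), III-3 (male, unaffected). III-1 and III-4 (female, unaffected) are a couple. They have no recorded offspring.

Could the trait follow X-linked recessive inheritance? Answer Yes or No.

Yes

A consistent assignment under X-linked recessive exists: I-1 X^K Y, I-2 X^K X^k, II-1 X^K X^K, II-2 X^K X^k, II-3 X^K Y, II-4 X^K Y, III-1 X^k Y, III-2 X^k Y, III-3 X^K Y, III-4 X^K X^K.
In this assignment every recorded phenotype matches its genotype and every non-founder's genotype is obtainable from its parents' genotypes, so the pedigree is consistent.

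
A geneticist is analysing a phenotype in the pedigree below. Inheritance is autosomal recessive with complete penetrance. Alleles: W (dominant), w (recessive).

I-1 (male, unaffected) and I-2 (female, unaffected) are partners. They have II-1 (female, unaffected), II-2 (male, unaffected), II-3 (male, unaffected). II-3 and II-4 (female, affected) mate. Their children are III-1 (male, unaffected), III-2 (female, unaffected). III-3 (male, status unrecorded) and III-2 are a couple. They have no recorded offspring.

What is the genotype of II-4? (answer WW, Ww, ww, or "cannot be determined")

II-4 is affected, so II-4 is ww.

ww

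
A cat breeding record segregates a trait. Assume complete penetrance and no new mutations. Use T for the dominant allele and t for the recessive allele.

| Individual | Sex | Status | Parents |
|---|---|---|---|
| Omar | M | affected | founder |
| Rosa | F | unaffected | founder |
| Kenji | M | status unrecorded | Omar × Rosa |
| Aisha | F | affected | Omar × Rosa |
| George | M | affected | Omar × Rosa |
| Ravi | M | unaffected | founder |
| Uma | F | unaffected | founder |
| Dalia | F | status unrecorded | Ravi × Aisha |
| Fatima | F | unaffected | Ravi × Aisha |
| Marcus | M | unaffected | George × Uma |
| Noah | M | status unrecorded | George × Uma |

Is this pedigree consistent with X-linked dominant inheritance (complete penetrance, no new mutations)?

Under X-linked dominant, George (affected, male) cannot arise from Omar (affected) × Rosa (unaffected).

No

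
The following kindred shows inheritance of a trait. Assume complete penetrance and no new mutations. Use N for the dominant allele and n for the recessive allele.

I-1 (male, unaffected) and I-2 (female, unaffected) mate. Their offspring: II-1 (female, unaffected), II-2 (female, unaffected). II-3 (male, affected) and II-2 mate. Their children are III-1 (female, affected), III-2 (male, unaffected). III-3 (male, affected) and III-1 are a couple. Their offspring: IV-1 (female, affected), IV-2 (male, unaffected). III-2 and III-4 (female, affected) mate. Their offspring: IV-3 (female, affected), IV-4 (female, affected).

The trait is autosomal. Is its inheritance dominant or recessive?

III-3 and III-1 are both affected yet have an unaffected child IV-2. Under a recessive model two affected parents are homozygous and every child would be affected, so the trait cannot be recessive.

dominant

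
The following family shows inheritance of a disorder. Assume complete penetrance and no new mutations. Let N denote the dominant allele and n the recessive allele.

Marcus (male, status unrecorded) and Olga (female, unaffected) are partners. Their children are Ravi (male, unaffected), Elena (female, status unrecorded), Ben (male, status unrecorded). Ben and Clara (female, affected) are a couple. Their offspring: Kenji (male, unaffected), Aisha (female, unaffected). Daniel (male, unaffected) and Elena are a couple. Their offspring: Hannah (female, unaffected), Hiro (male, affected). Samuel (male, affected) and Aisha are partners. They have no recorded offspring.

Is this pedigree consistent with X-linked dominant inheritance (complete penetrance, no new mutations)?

A consistent assignment under X-linked dominant exists: Marcus X^N Y, Olga X^n X^n, Ravi X^n Y, Elena X^N X^n, Ben X^n Y, Clara X^N X^n, Daniel X^n Y, Kenji X^n Y, Aisha X^n X^n, Samuel X^N Y, Hannah X^n X^n, Hiro X^N Y.
In this assignment every recorded phenotype matches its genotype and every non-founder's genotype is obtainable from its parents' genotypes, so the pedigree is consistent.

Yes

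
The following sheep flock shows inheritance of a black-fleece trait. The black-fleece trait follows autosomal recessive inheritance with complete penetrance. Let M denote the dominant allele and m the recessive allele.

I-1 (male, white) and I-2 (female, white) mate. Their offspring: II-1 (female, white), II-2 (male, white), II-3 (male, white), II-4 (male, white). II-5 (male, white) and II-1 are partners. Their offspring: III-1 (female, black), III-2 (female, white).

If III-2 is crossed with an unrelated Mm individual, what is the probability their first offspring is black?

1/6

II-5 is white so carries M and passed m to III-1 (mm), so II-5 is Mm.
II-1 is white so carries M and passed m to III-1 (mm), so II-1 is Mm.
III-2 is a white offspring of II-5 (Mm) × II-1 (Mm), whose cross gives 1/4 MM : 1/2 Mm : 1/4 mm; conditioning on being white, III-2 is MM with probability 1/3, Mm with probability 2/3.
Summing over parental genotype combinations, P(offspring is black) = 2/3·1/4 = 1/6.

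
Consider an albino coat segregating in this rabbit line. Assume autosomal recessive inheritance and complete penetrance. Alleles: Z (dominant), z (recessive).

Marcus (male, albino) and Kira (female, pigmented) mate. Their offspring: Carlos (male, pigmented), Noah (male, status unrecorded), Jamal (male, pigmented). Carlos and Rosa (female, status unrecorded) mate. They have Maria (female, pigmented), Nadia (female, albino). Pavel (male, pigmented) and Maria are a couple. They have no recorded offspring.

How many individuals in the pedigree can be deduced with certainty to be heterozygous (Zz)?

Obligate heterozygotes: Carlos is pigmented so carries Z and received z from Marcus (zz), so Carlos is Zz; Jamal is pigmented so carries Z and received z from Marcus (zz), so Jamal is Zz.
Every other individual is either homozygous by phenotype or has at least one consistent homozygous assignment, so the count is 2.

2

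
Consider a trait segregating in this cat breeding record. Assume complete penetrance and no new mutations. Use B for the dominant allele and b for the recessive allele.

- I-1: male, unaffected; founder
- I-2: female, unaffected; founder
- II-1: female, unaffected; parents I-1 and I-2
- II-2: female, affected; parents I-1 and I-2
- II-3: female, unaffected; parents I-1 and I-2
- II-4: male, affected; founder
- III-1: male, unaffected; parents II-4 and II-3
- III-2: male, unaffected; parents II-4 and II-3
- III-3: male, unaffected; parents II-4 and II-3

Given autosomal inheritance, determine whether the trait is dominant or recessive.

recessive

I-1 and I-2 are both unaffected yet have an affected child II-2. Under dominance, an affected child requires at least one affected parent, so the trait cannot be dominant.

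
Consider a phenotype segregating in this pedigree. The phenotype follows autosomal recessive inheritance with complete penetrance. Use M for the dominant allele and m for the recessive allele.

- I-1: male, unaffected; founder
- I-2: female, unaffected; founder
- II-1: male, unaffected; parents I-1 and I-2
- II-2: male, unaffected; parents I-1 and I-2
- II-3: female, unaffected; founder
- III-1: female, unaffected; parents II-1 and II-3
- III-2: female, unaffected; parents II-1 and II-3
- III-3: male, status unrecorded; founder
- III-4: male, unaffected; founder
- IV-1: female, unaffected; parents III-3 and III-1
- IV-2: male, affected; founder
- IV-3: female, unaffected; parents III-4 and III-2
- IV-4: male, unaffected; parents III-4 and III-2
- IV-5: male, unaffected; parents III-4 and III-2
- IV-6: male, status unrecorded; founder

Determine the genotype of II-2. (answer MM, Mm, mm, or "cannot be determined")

cannot be determined

II-2's phenotype allows MM or Mm, and no parent or child forces a single allele at both positions; consistent genotype assignments exist with II-2 as MM or Mm.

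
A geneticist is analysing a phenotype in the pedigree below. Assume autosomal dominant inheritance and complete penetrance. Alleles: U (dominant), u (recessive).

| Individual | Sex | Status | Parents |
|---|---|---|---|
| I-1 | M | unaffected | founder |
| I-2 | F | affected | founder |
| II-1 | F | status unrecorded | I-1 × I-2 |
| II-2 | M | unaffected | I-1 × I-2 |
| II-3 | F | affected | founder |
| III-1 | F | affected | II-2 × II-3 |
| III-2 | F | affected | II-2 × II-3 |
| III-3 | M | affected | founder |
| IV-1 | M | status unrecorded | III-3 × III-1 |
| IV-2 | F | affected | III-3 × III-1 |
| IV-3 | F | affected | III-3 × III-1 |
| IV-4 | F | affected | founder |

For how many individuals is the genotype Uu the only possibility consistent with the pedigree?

Obligate heterozygotes: I-2 is affected so carries U and passed u to II-2 (uu), so I-2 is Uu; III-1 is affected so carries U and received u from II-2 (uu), so III-1 is Uu; III-2 is affected so carries U and received u from II-2 (uu), so III-2 is Uu.
Every other individual is either homozygous by phenotype or has at least one consistent homozygous assignment, so the count is 3.

3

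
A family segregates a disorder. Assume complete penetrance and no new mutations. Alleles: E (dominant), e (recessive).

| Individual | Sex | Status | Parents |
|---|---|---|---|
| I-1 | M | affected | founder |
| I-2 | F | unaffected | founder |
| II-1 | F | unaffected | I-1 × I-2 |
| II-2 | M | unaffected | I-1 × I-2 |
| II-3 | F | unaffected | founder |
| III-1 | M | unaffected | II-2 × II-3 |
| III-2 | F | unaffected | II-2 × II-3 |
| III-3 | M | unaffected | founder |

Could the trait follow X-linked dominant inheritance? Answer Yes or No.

No

Under X-linked dominant, II-1 (unaffected, female) cannot arise from I-1 (affected) × I-2 (unaffected).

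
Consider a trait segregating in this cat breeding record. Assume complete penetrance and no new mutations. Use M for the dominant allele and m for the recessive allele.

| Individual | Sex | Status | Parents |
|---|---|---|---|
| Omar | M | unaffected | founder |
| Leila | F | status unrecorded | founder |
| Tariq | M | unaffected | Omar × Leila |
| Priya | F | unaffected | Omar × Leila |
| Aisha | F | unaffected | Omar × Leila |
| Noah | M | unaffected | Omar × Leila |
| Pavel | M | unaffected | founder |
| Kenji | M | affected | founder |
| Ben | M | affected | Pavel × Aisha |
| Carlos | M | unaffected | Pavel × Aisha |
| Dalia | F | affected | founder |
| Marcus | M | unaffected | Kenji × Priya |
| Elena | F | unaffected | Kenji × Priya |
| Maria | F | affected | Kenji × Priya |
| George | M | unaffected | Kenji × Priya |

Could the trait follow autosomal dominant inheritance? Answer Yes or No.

No

Under autosomal dominant, Ben (affected, male) cannot arise from Pavel (unaffected) × Aisha (unaffected).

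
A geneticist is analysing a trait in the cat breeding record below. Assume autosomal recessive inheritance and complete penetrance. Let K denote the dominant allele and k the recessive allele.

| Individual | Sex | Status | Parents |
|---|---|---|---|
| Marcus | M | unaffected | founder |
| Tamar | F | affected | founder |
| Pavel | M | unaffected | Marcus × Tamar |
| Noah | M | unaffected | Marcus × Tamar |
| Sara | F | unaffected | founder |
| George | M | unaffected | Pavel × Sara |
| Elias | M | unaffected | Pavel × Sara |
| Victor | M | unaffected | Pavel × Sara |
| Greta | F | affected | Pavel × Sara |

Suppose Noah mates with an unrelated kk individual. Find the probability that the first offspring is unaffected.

1/2

Noah is unaffected so carries K and received k from Tamar (kk), so Noah is Kk.
The cross gives 1/2 Kk : 1/2 kk, so P(offspring is unaffected) = 1/2.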